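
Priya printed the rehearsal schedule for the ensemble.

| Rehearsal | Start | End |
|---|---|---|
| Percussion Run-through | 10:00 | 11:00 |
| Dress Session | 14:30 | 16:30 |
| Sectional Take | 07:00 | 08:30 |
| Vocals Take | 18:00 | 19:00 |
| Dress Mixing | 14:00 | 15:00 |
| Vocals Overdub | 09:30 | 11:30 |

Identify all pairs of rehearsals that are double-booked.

Dress Mixing & Dress Session, Percussion Run-through & Vocals Overdub

Sorted by start: Sectional Take, Vocals Overdub, Percussion Run-through, Dress Mixing, Dress Session, Vocals Take.
Vocals Overdub starts after Sectional Take ends; Sectional Take is clear from here.
Percussion Run-through starts before Vocals Overdub ends → Vocals Overdub and Percussion Run-through overlap.
Dress Mixing starts after Vocals Overdub ends; Vocals Overdub is clear from here.
Dress Mixing starts after Percussion Run-through ends; Percussion Run-through is clear from here.
Dress Session starts before Dress Mixing ends → Dress Mixing and Dress Session overlap.
Vocals Take starts after Dress Mixing ends.
Vocals Take starts after Dress Session ends.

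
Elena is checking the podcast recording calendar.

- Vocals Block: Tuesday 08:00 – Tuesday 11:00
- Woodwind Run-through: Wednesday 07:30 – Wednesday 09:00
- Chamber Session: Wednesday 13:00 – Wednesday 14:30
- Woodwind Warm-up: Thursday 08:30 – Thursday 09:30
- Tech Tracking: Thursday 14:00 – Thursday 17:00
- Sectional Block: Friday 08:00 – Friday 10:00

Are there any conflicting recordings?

Sorted by start: Vocals Block, Woodwind Run-through, Chamber Session, Woodwind Warm-up, Tech Tracking, Sectional Block.
Woodwind Run-through starts after Vocals Block ends, so Vocals Block has no further overlaps.
Chamber Session starts after Woodwind Run-through ends, so Woodwind Run-through has no further overlaps.
Woodwind Warm-up starts after Chamber Session ends, so Chamber Session has no further overlaps.
Tech Tracking starts after Woodwind Warm-up ends, so Woodwind Warm-up has no further overlaps.
Sectional Block starts after Tech Tracking ends.
Every pair is clear; the schedule has no overlaps.

No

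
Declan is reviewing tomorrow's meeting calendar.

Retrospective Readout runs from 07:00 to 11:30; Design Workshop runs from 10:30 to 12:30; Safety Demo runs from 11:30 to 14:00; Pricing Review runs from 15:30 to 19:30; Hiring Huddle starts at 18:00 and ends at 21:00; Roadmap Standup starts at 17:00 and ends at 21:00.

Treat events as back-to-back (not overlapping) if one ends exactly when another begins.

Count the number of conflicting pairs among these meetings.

Sorted by start: Retrospective Readout, Design Workshop, Safety Demo, Pricing Review, Roadmap Standup, Hiring Huddle.
Design Workshop starts before Retrospective Readout ends → Retrospective Readout and Design Workshop overlap.
Safety Demo starts exactly when Retrospective Readout ends (back-to-back, no overlap) — done with Retrospective Readout.
Safety Demo starts before Design Workshop ends → Design Workshop and Safety Demo overlap.
Pricing Review starts after Design Workshop ends — done with Design Workshop.
Pricing Review starts after Safety Demo ends — done with Safety Demo.
Roadmap Standup starts before Pricing Review ends → Pricing Review and Roadmap Standup overlap.
Hiring Huddle starts before Pricing Review ends → Pricing Review and Hiring Huddle overlap.
Hiring Huddle starts before Roadmap Standup ends → Roadmap Standup and Hiring Huddle overlap.
Overlapping pairs: Design Workshop & Retrospective Readout, Design Workshop & Safety Demo, Hiring Huddle & Pricing Review, Hiring Huddle & Roadmap Standup, Pricing Review & Roadmap Standup — 5 in total.

5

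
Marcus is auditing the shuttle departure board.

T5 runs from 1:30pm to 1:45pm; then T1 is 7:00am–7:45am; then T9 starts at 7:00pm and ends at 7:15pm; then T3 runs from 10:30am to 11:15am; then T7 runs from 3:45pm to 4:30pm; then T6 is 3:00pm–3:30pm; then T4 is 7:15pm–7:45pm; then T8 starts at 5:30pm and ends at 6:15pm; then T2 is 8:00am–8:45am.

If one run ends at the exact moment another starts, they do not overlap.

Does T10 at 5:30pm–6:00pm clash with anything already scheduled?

Yes — it overlaps T8

T1: ends 7:45am at or before T10 starts 5:30pm → clear.
T2: ends 8:45am at or before T10 starts 5:30pm → clear.
T3: ends 11:15am at or before T10 starts 5:30pm → clear.
T5: ends 1:45pm at or before T10 starts 5:30pm → clear.
T6: ends 3:30pm at or before T10 starts 5:30pm → clear.
T7: ends 4:30pm at or before T10 starts 5:30pm → clear.
T8: starts 5:30pm before T10 ends 6:00pm, and ends 6:15pm after T10 starts 5:30pm → overlap.
T9: starts 7:00pm at or after T10 ends 6:00pm → clear.
T4: starts 7:15pm at or after T10 ends 6:00pm → clear.
T10 overlaps T8.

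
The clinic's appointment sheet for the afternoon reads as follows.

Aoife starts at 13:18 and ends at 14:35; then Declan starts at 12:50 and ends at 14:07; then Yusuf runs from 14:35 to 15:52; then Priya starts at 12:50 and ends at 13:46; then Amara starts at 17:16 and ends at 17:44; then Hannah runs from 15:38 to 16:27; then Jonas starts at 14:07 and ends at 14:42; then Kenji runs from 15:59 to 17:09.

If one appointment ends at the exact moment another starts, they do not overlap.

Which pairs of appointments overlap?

Sorted by start: Priya, Declan, Aoife, Jonas, Yusuf, Hannah, Kenji, Amara.
Declan starts before Priya ends → Priya and Declan overlap.
Aoife starts before Priya ends → Priya and Aoife overlap.
Jonas starts after Priya ends; Priya is clear from here.
Aoife starts before Declan ends → Declan and Aoife overlap.
Jonas starts exactly when Declan ends (back-to-back, no overlap); Declan is clear from here.
Jonas starts before Aoife ends → Aoife and Jonas overlap.
Yusuf starts exactly when Aoife ends (back-to-back, no overlap); Aoife is clear from here.
Yusuf starts before Jonas ends → Jonas and Yusuf overlap.
Hannah starts after Jonas ends; Jonas is clear from here.
Hannah starts before Yusuf ends → Yusuf and Hannah overlap.
Kenji starts after Yusuf ends; Yusuf is clear from here.
Kenji starts before Hannah ends → Hannah and Kenji overlap.
Amara starts after Hannah ends.
Amara starts after Kenji ends.

Aoife & Declan, Aoife & Jonas, Aoife & Priya, Declan & Priya, Hannah & Kenji, Hannah & Yusuf, Jonas & Yusuf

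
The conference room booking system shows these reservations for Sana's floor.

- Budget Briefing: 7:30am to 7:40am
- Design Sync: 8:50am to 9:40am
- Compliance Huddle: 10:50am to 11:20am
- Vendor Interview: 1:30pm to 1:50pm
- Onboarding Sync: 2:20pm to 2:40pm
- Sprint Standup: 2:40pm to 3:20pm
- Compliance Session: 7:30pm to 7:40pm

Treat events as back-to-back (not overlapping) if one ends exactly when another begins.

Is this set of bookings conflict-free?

Yes

Sorted by start: Budget Briefing, Design Sync, Compliance Huddle, Vendor Interview, Onboarding Sync, Sprint Standup, Compliance Session.
Design Sync starts after Budget Briefing ends, so nothing later overlaps Budget Briefing either.
Compliance Huddle starts after Design Sync ends, so nothing later overlaps Design Sync either.
Vendor Interview starts after Compliance Huddle ends, so nothing later overlaps Compliance Huddle either.
Onboarding Sync starts after Vendor Interview ends, so nothing later overlaps Vendor Interview either.
Sprint Standup starts exactly when Onboarding Sync ends (back-to-back, no overlap), so nothing later overlaps Onboarding Sync either.
Compliance Session starts after Sprint Standup ends.
Every pair is clear; the schedule has no overlaps.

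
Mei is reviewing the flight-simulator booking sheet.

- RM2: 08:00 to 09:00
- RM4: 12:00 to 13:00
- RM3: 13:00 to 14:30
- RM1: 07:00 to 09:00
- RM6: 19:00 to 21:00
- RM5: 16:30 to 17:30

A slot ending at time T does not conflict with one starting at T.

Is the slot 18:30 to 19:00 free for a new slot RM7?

Yes — the slot is free

RM1: ends 09:00 at or before RM7 starts 18:30 → clear.
RM2: ends 09:00 at or before RM7 starts 18:30 → clear.
RM4: ends 13:00 at or before RM7 starts 18:30 → clear.
RM3: ends 14:30 at or before RM7 starts 18:30 → clear.
RM5: ends 17:30 at or before RM7 starts 18:30 → clear.
RM6: starts 19:00 at or after RM7 ends 19:00 → clear.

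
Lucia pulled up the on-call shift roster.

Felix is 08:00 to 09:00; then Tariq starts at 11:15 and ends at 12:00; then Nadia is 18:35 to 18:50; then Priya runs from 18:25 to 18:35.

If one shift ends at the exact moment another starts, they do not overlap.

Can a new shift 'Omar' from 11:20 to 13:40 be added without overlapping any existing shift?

No — it overlaps Tariq

Felix: ends 09:00 at or before Omar starts 11:20 → clear.
Tariq: starts 11:15 before Omar ends 13:40, and ends 12:00 after Omar starts 11:20 → overlap.
Priya: starts 18:25 at or after Omar ends 13:40 → clear.
Nadia: starts 18:35 at or after Omar ends 13:40 → clear.
Omar overlaps Tariq.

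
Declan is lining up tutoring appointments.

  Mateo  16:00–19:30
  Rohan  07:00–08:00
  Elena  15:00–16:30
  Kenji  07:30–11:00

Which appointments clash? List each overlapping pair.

Elena & Mateo, Kenji & Rohan

Two intervals overlap when each starts before the other ends.
Sorted by start: Rohan, Kenji, Elena, Mateo.
Kenji starts before Rohan ends → Rohan and Kenji overlap.
Elena starts after Rohan ends, so nothing later overlaps Rohan either.
Elena starts after Kenji ends, so nothing later overlaps Kenji either.
Mateo starts before Elena ends → Elena and Mateo overlap.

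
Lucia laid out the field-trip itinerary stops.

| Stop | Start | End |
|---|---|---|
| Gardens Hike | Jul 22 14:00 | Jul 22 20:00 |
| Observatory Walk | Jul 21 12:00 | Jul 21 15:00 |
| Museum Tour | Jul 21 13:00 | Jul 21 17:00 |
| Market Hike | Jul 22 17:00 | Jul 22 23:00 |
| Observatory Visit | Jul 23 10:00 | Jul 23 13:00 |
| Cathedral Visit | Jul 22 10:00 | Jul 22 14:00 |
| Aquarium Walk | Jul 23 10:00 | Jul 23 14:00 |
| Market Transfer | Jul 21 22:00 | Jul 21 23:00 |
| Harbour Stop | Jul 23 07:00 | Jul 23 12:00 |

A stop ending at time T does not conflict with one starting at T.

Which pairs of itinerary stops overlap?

Aquarium Walk & Harbour Stop, Aquarium Walk & Observatory Visit, Gardens Hike & Market Hike, Harbour Stop & Observatory Visit, Museum Tour & Observatory Walk

Check each pair: they overlap iff neither finishes before the other starts.
Sorted by start: Observatory Walk, Museum Tour, Market Transfer, Cathedral Visit, Gardens Hike, Market Hike, Harbour Stop, Observatory Visit, Aquarium Walk.
Museum Tour starts before Observatory Walk ends → Observatory Walk and Museum Tour overlap.
Market Transfer starts after Observatory Walk ends; Observatory Walk is clear from here.
Market Transfer starts after Museum Tour ends; Museum Tour is clear from here.
Cathedral Visit starts after Market Transfer ends; Market Transfer is clear from here.
Gardens Hike starts exactly when Cathedral Visit ends (back-to-back, no overlap); Cathedral Visit is clear from here.
Market Hike starts before Gardens Hike ends → Gardens Hike and Market Hike overlap.
Harbour Stop starts after Gardens Hike ends; Gardens Hike is clear from here.
Harbour Stop starts after Market Hike ends; Market Hike is clear from here.
Observatory Visit starts before Harbour Stop ends → Harbour Stop and Observatory Visit overlap.
Aquarium Walk starts before Harbour Stop ends → Harbour Stop and Aquarium Walk overlap.
Aquarium Walk starts before Observatory Visit ends → Observatory Visit and Aquarium Walk overlap.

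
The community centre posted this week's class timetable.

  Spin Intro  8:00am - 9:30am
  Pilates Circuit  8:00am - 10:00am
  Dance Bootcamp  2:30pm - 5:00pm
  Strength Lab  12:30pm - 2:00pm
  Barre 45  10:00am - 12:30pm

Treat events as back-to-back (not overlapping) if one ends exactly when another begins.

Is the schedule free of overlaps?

Sorted by start: Spin Intro, Pilates Circuit, Barre 45, Strength Lab, Dance Bootcamp.
Pilates Circuit starts before Spin Intro ends → Spin Intro and Pilates Circuit overlap.
That's a conflict, so the schedule is not conflict-free.

No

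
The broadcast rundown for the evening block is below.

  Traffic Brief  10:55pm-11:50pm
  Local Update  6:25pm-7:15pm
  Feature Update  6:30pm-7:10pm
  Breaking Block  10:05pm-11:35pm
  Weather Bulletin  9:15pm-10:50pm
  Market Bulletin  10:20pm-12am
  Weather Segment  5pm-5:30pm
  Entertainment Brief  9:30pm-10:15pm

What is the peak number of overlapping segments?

3

Walk through starts and ends in time order (an end at T is processed before a start at T):
5pm start Weather Segment → 1
5:30pm end Weather Segment → 0
6:25pm start Local Update → 1
6:30pm start Feature Update → 2
7:10pm end Feature Update → 1
7:15pm end Local Update → 0
9:15pm start Weather Bulletin → 1
9:30pm start Entertainment Brief → 2
10:05pm start Breaking Block → 3
10:15pm end Entertainment Brief → 2
10:20pm start Market Bulletin → 3
10:50pm end Weather Bulletin → 2
10:55pm start Traffic Brief → 3
11:35pm end Breaking Block → 2
11:50pm end Traffic Brief → 1
12am end Market Bulletin → 0
Peak is 3, at 10:05pm (Breaking Block, Entertainment Brief, Weather Bulletin).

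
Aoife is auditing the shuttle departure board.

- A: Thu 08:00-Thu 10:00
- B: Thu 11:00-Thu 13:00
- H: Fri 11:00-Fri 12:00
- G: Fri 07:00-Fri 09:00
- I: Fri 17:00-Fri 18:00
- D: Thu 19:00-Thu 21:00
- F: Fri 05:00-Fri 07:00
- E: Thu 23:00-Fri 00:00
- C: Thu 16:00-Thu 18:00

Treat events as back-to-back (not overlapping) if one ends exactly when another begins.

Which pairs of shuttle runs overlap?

no overlapping pairs

Two intervals overlap when each starts before the other ends.
Sorted by start: A, B, C, D, E, F, G, H, I.
B starts after A ends; A is clear from here.
C starts after B ends; B is clear from here.
D starts after C ends; C is clear from here.
E starts after D ends; D is clear from here.
F starts after E ends; E is clear from here.
G starts exactly when F ends (back-to-back, no overlap); F is clear from here.
H starts after G ends; G is clear from here.
I starts after H ends.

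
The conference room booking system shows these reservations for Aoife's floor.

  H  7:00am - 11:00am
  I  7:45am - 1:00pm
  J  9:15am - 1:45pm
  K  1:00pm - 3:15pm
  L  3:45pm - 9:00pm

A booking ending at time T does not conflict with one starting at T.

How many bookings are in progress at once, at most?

3

Walk through starts and ends in time order (an end at T is processed before a start at T):
7:00am start H → 1
7:45am start I → 2
9:15am start J → 3
11:00am end H → 2
1:00pm end I → 1
1:00pm start K → 2
1:45pm end J → 1
3:15pm end K → 0
3:45pm start L → 1
9:00pm end L → 0
Peak is 3, at 9:15am (H, I, J).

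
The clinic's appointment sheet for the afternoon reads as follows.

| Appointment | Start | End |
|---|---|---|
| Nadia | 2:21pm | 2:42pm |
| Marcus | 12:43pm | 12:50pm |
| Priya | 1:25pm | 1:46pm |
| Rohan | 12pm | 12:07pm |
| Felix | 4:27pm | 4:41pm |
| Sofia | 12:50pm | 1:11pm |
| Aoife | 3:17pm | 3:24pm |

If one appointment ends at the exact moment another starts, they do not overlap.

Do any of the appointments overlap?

Sorted by start: Rohan, Marcus, Sofia, Priya, Nadia, Aoife, Felix.
Marcus starts after Rohan ends, so nothing later overlaps Rohan either.
Sofia starts exactly when Marcus ends (back-to-back, no overlap), so nothing later overlaps Marcus either.
Priya starts after Sofia ends, so nothing later overlaps Sofia either.
Nadia starts after Priya ends, so nothing later overlaps Priya either.
Aoife starts after Nadia ends, so nothing later overlaps Nadia either.
Felix starts after Aoife ends.
Every pair is clear; the schedule has no overlaps.

No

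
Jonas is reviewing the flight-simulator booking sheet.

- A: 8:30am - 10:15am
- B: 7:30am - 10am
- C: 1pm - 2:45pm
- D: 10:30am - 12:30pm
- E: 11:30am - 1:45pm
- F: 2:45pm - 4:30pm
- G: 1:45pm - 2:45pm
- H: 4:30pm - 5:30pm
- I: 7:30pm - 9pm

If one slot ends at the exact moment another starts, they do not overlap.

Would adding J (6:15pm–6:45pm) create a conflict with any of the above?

B: ends 10am at or before J starts 6:15pm → clear.
A: ends 10:15am at or before J starts 6:15pm → clear.
D: ends 12:30pm at or before J starts 6:15pm → clear.
E: ends 1:45pm at or before J starts 6:15pm → clear.
C: ends 2:45pm at or before J starts 6:15pm → clear.
G: ends 2:45pm at or before J starts 6:15pm → clear.
F: ends 4:30pm at or before J starts 6:15pm → clear.
H: ends 5:30pm at or before J starts 6:15pm → clear.
I: starts 7:30pm at or after J ends 6:45pm → clear.

No — it doesn't clash with anything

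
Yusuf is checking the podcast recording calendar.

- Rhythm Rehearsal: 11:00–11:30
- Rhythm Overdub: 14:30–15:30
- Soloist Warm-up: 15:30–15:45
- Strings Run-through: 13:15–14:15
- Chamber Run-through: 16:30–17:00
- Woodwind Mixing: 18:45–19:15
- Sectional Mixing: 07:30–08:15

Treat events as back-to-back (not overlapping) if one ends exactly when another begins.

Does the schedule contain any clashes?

No

Sorted by start: Sectional Mixing, Rhythm Rehearsal, Strings Run-through, Rhythm Overdub, Soloist Warm-up, Chamber Run-through, Woodwind Mixing.
Rhythm Rehearsal starts after Sectional Mixing ends, so Sectional Mixing has no further overlaps.
Strings Run-through starts after Rhythm Rehearsal ends, so Rhythm Rehearsal has no further overlaps.
Rhythm Overdub starts after Strings Run-through ends, so Strings Run-through has no further overlaps.
Soloist Warm-up starts exactly when Rhythm Overdub ends (back-to-back, no overlap), so Rhythm Overdub has no further overlaps.
Chamber Run-through starts after Soloist Warm-up ends, so Soloist Warm-up has no further overlaps.
Woodwind Mixing starts after Chamber Run-through ends.
Every pair is clear; the schedule has no overlaps.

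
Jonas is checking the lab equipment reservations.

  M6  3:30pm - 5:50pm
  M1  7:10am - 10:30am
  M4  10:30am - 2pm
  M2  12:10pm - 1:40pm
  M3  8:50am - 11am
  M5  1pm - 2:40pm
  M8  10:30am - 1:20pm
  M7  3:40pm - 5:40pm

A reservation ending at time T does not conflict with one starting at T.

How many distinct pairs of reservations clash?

Sorted by start: M1, M3, M4, M8, M2, M5, M6, M7.
M3 starts before M1 ends → M1 and M3 overlap.
M4 starts exactly when M1 ends (back-to-back, no overlap) — done with M1.
M4 starts before M3 ends → M3 and M4 overlap.
M8 starts before M3 ends → M3 and M8 overlap.
M2 starts after M3 ends — done with M3.
M8 starts before M4 ends → M4 and M8 overlap.
M2 starts before M4 ends → M4 and M2 overlap.
M5 starts before M4 ends → M4 and M5 overlap.
M6 starts after M4 ends — done with M4.
M2 starts before M8 ends → M8 and M2 overlap.
M5 starts before M8 ends → M8 and M5 overlap.
M6 starts after M8 ends — done with M8.
M5 starts before M2 ends → M2 and M5 overlap.
M6 starts after M2 ends — done with M2.
M6 starts after M5 ends — done with M5.
M7 starts before M6 ends → M6 and M7 overlap.
Overlapping pairs: M1 & M3, M2 & M4, M2 & M5, M2 & M8, M3 & M4, M3 & M8, M4 & M5, M4 & M8, M5 & M8, M6 & M7 — 10 in total.

10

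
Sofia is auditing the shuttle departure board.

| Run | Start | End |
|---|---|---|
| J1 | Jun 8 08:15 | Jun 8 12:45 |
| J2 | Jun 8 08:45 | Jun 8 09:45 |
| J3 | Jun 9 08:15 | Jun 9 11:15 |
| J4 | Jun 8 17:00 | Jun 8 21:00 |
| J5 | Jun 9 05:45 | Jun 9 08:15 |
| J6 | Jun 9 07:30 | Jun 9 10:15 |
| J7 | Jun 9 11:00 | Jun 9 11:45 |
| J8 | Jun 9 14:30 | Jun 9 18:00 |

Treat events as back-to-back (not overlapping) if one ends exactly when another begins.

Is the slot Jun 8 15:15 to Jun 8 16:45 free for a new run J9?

J1: ends Jun 8 12:45 at or before J9 starts Jun 8 15:15 → clear.
J2: ends Jun 8 09:45 at or before J9 starts Jun 8 15:15 → clear.
J4: starts Jun 8 17:00 at or after J9 ends Jun 8 16:45 → clear.
J5: starts Jun 9 05:45 at or after J9 ends Jun 8 16:45 → clear.
J6: starts Jun 9 07:30 at or after J9 ends Jun 8 16:45 → clear.
J3: starts Jun 9 08:15 at or after J9 ends Jun 8 16:45 → clear.
J7: starts Jun 9 11:00 at or after J9 ends Jun 8 16:45 → clear.
J8: starts Jun 9 14:30 at or after J9 ends Jun 8 16:45 → clear.

Yes — the slot is free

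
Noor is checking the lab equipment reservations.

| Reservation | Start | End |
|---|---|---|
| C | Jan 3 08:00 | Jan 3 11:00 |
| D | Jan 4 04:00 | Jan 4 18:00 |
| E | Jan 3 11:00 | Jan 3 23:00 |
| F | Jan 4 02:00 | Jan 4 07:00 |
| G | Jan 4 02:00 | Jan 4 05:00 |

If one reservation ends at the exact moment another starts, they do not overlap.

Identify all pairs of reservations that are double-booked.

Sorted by start: C, E, F, G, D.
E starts exactly when C ends (back-to-back, no overlap); C is clear from here.
F starts after E ends; E is clear from here.
G starts before F ends → F and G overlap.
D starts before F ends → F and D overlap.
D starts before G ends → G and D overlap.

D & F, D & G, F & G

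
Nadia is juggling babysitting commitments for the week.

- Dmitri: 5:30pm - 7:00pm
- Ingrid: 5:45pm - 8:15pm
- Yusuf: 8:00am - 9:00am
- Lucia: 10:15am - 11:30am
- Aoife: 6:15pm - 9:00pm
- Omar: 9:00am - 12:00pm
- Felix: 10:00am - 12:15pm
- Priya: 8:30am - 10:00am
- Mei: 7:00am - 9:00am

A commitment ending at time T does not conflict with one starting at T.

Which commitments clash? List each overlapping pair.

Aoife & Dmitri, Aoife & Ingrid, Dmitri & Ingrid, Felix & Lucia, Felix & Omar, Lucia & Omar, Mei & Priya, Mei & Yusuf, Omar & Priya, Priya & Yusuf

Sorted by start: Mei, Yusuf, Priya, Omar, Felix, Lucia, Dmitri, Ingrid, Aoife.
Yusuf starts before Mei ends → Mei and Yusuf overlap.
Priya starts before Mei ends → Mei and Priya overlap.
Omar starts exactly when Mei ends (back-to-back, no overlap), so Mei has no further overlaps.
Priya starts before Yusuf ends → Yusuf and Priya overlap.
Omar starts exactly when Yusuf ends (back-to-back, no overlap), so Yusuf has no further overlaps.
Omar starts before Priya ends → Priya and Omar overlap.
Felix starts exactly when Priya ends (back-to-back, no overlap), so Priya has no further overlaps.
Felix starts before Omar ends → Omar and Felix overlap.
Lucia starts before Omar ends → Omar and Lucia overlap.
Dmitri starts after Omar ends, so Omar has no further overlaps.
Lucia starts before Felix ends → Felix and Lucia overlap.
Dmitri starts after Felix ends, so Felix has no further overlaps.
Dmitri starts after Lucia ends, so Lucia has no further overlaps.
Ingrid starts before Dmitri ends → Dmitri and Ingrid overlap.
Aoife starts before Dmitri ends → Dmitri and Aoife overlap.
Aoife starts before Ingrid ends → Ingrid and Aoife overlap.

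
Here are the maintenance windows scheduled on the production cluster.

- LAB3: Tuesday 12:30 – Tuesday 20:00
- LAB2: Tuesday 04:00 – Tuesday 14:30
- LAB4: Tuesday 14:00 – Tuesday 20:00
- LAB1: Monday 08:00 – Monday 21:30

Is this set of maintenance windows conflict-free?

Two intervals overlap when each starts before the other ends.
Sorted by start: LAB1, LAB2, LAB3, LAB4.
LAB2 starts after LAB1 ends, so nothing later overlaps LAB1 either.
LAB3 starts before LAB2 ends → LAB2 and LAB3 overlap.
That's a conflict, so the schedule is not conflict-free.

No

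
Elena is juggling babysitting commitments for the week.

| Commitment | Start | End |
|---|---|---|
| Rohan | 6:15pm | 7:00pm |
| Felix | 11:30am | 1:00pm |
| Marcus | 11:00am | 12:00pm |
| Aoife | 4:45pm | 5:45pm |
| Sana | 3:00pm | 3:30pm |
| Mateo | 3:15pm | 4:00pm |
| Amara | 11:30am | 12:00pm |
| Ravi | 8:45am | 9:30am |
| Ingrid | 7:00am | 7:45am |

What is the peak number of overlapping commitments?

Walk through starts and ends in time order (an end at T is processed before a start at T):
7:00am start Ingrid → 1
7:45am end Ingrid → 0
8:45am start Ravi → 1
9:30am end Ravi → 0
11:00am start Marcus → 1
11:30am start Amara → 2
11:30am start Felix → 3
12:00pm end Amara → 2
12:00pm end Marcus → 1
1:00pm end Felix → 0
3:00pm start Sana → 1
3:15pm start Mateo → 2
3:30pm end Sana → 1
4:00pm end Mateo → 0
4:45pm start Aoife → 1
5:45pm end Aoife → 0
6:15pm start Rohan → 1
7:00pm end Rohan → 0
Peak is 3, at 11:30am (Amara, Felix, Marcus).

3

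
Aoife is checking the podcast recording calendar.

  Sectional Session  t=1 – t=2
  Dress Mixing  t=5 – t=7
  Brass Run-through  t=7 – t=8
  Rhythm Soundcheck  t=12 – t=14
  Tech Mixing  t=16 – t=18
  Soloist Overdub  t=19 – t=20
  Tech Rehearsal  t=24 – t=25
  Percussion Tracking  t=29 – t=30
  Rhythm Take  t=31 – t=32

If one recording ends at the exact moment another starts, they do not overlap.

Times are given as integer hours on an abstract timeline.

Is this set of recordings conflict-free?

Yes

Sorted by start: Sectional Session, Dress Mixing, Brass Run-through, Rhythm Soundcheck, Tech Mixing, Soloist Overdub, Tech Rehearsal, Percussion Tracking, Rhythm Take.
Dress Mixing starts after Sectional Session ends, so nothing later overlaps Sectional Session either.
Brass Run-through starts exactly when Dress Mixing ends (back-to-back, no overlap), so nothing later overlaps Dress Mixing either.
Rhythm Soundcheck starts after Brass Run-through ends, so nothing later overlaps Brass Run-through either.
Tech Mixing starts after Rhythm Soundcheck ends, so nothing later overlaps Rhythm Soundcheck either.
Soloist Overdub starts after Tech Mixing ends, so nothing later overlaps Tech Mixing either.
Tech Rehearsal starts after Soloist Overdub ends, so nothing later overlaps Soloist Overdub either.
Percussion Tracking starts after Tech Rehearsal ends, so nothing later overlaps Tech Rehearsal either.
Rhythm Take starts after Percussion Tracking ends.
Every pair is clear; the schedule has no overlaps.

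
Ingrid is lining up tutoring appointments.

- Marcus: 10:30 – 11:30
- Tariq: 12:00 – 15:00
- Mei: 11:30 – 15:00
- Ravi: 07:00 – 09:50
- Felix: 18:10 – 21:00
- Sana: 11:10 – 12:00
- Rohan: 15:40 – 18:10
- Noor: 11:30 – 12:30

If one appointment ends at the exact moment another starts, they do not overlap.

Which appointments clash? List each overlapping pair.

Marcus & Sana, Mei & Noor, Mei & Sana, Mei & Tariq, Noor & Sana, Noor & Tariq

Check each pair: they overlap iff neither finishes before the other starts.
Sorted by start: Ravi, Marcus, Sana, Mei, Noor, Tariq, Rohan, Felix.
Marcus starts after Ravi ends — done with Ravi.
Sana starts before Marcus ends → Marcus and Sana overlap.
Mei starts exactly when Marcus ends (back-to-back, no overlap) — done with Marcus.
Mei starts before Sana ends → Sana and Mei overlap.
Noor starts before Sana ends → Sana and Noor overlap.
Tariq starts exactly when Sana ends (back-to-back, no overlap) — done with Sana.
Noor starts before Mei ends → Mei and Noor overlap.
Tariq starts before Mei ends → Mei and Tariq overlap.
Rohan starts after Mei ends — done with Mei.
Tariq starts before Noor ends → Noor and Tariq overlap.
Rohan starts after Noor ends — done with Noor.
Rohan starts after Tariq ends — done with Tariq.
Felix starts exactly when Rohan ends (back-to-back, no overlap).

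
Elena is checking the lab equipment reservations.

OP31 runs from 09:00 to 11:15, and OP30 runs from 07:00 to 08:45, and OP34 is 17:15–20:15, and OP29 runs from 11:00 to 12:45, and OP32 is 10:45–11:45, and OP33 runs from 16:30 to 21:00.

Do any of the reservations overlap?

Sorted by start: OP30, OP31, OP32, OP29, OP33, OP34.
OP31 starts after OP30 ends, so nothing later overlaps OP30 either.
OP32 starts before OP31 ends → OP31 and OP32 overlap.
That's a conflict, so the schedule is not conflict-free.

Yes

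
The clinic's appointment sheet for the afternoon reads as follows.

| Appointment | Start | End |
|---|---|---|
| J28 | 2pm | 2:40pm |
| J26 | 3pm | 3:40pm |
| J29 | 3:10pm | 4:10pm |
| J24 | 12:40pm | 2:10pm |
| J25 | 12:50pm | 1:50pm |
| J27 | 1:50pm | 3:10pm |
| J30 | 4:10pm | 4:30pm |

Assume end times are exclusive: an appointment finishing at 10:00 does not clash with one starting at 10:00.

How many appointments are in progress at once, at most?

Sweep the timeline, counting +1 at each start and −1 at each end (ends before starts at a tie):
12:40pm start J24 → 1
12:50pm start J25 → 2
1:50pm end J25 → 1
1:50pm start J27 → 2
2pm start J28 → 3
2:10pm end J24 → 2
2:40pm end J28 → 1
3pm start J26 → 2
3:10pm end J27 → 1
3:10pm start J29 → 2
3:40pm end J26 → 1
4:10pm end J29 → 0
4:10pm start J30 → 1
4:30pm end J30 → 0
Peak is 3, at 2pm (J24, J27, J28).

3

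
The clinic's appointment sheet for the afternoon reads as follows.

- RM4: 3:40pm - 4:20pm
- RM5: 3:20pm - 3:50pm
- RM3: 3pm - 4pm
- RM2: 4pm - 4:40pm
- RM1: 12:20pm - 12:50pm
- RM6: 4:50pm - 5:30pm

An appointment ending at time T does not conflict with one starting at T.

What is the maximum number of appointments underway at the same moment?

Walk through starts and ends in time order (an end at T is processed before a start at T):
12:20pm start RM1 → 1
12:50pm end RM1 → 0
3pm start RM3 → 1
3:20pm start RM5 → 2
3:40pm start RM4 → 3
3:50pm end RM5 → 2
4pm end RM3 → 1
4pm start RM2 → 2
4:20pm end RM4 → 1
4:40pm end RM2 → 0
4:50pm start RM6 → 1
5:30pm end RM6 → 0
Peak is 3, at 3:40pm (RM3, RM4, RM5).

3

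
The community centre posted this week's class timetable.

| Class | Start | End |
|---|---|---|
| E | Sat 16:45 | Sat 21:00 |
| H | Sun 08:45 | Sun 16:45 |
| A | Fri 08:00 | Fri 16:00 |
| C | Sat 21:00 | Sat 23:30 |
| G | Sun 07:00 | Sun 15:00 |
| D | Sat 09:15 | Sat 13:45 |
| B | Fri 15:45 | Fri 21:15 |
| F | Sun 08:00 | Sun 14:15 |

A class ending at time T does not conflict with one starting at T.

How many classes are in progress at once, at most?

3

Sweep the timeline, counting +1 at each start and −1 at each end (ends before starts at a tie):
Fri 08:00 start A → 1
Fri 15:45 start B → 2
Fri 16:00 end A → 1
Fri 21:15 end B → 0
Sat 09:15 start D → 1
Sat 13:45 end D → 0
Sat 16:45 start E → 1
Sat 21:00 end E → 0
Sat 21:00 start C → 1
Sat 23:30 end C → 0
Sun 07:00 start G → 1
Sun 08:00 start F → 2
Sun 08:45 start H → 3
Sun 14:15 end F → 2
Sun 15:00 end G → 1
Sun 16:45 end H → 0
Peak is 3, at Sun 08:45 (F, G, H).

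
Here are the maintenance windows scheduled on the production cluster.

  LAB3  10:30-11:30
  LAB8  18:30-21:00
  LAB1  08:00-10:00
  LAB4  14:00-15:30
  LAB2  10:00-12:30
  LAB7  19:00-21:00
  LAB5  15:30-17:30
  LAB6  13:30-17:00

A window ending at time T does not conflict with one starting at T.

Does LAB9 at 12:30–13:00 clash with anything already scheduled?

LAB1: ends 10:00 at or before LAB9 starts 12:30 → clear.
LAB2: ends 12:30 at or before LAB9 starts 12:30 → clear.
LAB3: ends 11:30 at or before LAB9 starts 12:30 → clear.
LAB6: starts 13:30 at or after LAB9 ends 13:00 → clear.
LAB4: starts 14:00 at or after LAB9 ends 13:00 → clear.
LAB5: starts 15:30 at or after LAB9 ends 13:00 → clear.
LAB8: starts 18:30 at or after LAB9 ends 13:00 → clear.
LAB7: starts 19:00 at or after LAB9 ends 13:00 → clear.

No — it doesn't clash with anything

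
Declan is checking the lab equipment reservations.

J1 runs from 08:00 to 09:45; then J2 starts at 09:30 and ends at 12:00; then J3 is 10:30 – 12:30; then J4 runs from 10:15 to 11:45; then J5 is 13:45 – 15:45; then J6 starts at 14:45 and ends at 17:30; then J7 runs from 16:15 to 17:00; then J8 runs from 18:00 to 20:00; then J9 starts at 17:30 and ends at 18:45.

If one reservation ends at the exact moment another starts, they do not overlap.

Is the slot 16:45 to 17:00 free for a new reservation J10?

J1: ends 09:45 at or before J10 starts 16:45 → clear.
J2: ends 12:00 at or before J10 starts 16:45 → clear.
J4: ends 11:45 at or before J10 starts 16:45 → clear.
J3: ends 12:30 at or before J10 starts 16:45 → clear.
J5: ends 15:45 at or before J10 starts 16:45 → clear.
J6: starts 14:45 before J10 ends 17:00, and ends 17:30 after J10 starts 16:45 → overlap.
J7: starts 16:15 before J10 ends 17:00, and ends 17:00 after J10 starts 16:45 → overlap.
J9: starts 17:30 at or after J10 ends 17:00 → clear.
J8: starts 18:00 at or after J10 ends 17:00 → clear.
J10 overlaps J6, J7.

No — it overlaps J6, J7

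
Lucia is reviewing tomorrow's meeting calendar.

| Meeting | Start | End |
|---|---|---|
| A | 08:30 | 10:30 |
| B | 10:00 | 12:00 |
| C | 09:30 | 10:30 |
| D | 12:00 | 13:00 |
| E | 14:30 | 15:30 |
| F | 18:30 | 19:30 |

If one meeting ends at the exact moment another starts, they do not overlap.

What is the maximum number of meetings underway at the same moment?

Sort all start/end points and keep a running count:
08:30 start A → 1
09:30 start C → 2
10:00 start B → 3
10:30 end A → 2
10:30 end C → 1
12:00 end B → 0
12:00 start D → 1
13:00 end D → 0
14:30 start E → 1
15:30 end E → 0
18:30 start F → 1
19:30 end F → 0
Peak is 3, at 10:00 (A, B, C).

3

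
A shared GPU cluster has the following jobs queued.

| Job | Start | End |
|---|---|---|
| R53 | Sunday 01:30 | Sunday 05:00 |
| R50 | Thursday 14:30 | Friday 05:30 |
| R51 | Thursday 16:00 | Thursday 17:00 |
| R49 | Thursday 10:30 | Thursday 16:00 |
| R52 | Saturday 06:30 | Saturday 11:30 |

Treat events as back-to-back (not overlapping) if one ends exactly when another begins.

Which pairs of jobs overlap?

Sorted by start: R49, R50, R51, R52, R53.
R50 starts before R49 ends → R49 and R50 overlap.
R51 starts exactly when R49 ends (back-to-back, no overlap); R49 is clear from here.
R51 starts before R50 ends → R50 and R51 overlap.
R52 starts after R50 ends; R50 is clear from here.
R52 starts after R51 ends; R51 is clear from here.
R53 starts after R52 ends.

R49 & R50, R50 & R51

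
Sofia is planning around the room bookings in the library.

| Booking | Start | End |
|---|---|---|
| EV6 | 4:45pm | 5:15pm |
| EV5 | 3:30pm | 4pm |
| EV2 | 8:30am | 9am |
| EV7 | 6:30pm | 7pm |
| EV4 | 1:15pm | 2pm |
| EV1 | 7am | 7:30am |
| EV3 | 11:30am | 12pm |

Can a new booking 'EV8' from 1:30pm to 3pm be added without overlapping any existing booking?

No — it overlaps EV4

EV1: ends 7:30am at or before EV8 starts 1:30pm → clear.
EV2: ends 9am at or before EV8 starts 1:30pm → clear.
EV3: ends 12pm at or before EV8 starts 1:30pm → clear.
EV4: starts 1:15pm before EV8 ends 3pm, and ends 2pm after EV8 starts 1:30pm → overlap.
EV5: starts 3:30pm at or after EV8 ends 3pm → clear.
EV6: starts 4:45pm at or after EV8 ends 3pm → clear.
EV7: starts 6:30pm at or after EV8 ends 3pm → clear.
EV8 overlaps EV4.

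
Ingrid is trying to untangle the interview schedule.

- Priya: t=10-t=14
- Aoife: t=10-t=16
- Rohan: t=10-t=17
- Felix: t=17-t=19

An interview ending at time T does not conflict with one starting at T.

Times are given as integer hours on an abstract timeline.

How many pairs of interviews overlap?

3

Sorted by start: Rohan, Priya, Aoife, Felix.
Priya starts before Rohan ends → Rohan and Priya overlap.
Aoife starts before Rohan ends → Rohan and Aoife overlap.
Felix starts exactly when Rohan ends (back-to-back, no overlap).
Aoife starts before Priya ends → Priya and Aoife overlap.
Felix starts after Priya ends.
Felix starts after Aoife ends.
Overlapping pairs: Aoife & Priya, Aoife & Rohan, Priya & Rohan — 3 in total.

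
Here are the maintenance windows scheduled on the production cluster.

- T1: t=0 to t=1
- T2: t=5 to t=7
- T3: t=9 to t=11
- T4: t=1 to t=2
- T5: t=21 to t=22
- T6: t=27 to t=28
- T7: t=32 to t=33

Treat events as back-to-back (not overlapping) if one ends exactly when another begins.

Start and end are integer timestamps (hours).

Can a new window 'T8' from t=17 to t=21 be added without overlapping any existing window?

Yes — the slot is free

T1: ends t=1 at or before T8 starts t=17 → clear.
T4: ends t=2 at or before T8 starts t=17 → clear.
T2: ends t=7 at or before T8 starts t=17 → clear.
T3: ends t=11 at or before T8 starts t=17 → clear.
T5: starts t=21 at or after T8 ends t=21 → clear.
T6: starts t=27 at or after T8 ends t=21 → clear.
T7: starts t=32 at or after T8 ends t=21 → clear.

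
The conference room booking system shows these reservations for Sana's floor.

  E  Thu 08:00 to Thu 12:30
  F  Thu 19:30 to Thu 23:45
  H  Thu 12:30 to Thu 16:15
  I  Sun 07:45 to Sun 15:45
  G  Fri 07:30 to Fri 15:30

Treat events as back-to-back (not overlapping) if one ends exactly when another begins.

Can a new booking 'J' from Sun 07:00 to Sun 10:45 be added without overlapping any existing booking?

No — it overlaps I

E: ends Thu 12:30 at or before J starts Sun 07:00 → clear.
H: ends Thu 16:15 at or before J starts Sun 07:00 → clear.
F: ends Thu 23:45 at or before J starts Sun 07:00 → clear.
G: ends Fri 15:30 at or before J starts Sun 07:00 → clear.
I: starts Sun 07:45 before J ends Sun 10:45, and ends Sun 15:45 after J starts Sun 07:00 → overlap.
J overlaps I.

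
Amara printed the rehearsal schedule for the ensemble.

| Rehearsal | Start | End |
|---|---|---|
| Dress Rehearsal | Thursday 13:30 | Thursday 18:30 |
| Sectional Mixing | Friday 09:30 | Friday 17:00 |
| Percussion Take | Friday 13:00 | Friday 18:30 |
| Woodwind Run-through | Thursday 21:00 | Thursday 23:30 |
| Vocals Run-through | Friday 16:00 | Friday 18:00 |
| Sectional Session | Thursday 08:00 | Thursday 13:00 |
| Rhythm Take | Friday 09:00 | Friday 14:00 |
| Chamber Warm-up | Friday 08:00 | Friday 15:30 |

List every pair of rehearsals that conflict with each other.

Chamber Warm-up & Percussion Take, Chamber Warm-up & Rhythm Take, Chamber Warm-up & Sectional Mixing, Percussion Take & Rhythm Take, Percussion Take & Sectional Mixing, Percussion Take & Vocals Run-through, Rhythm Take & Sectional Mixing, Sectional Mixing & Vocals Run-through

Check each pair: they overlap iff neither finishes before the other starts.
Sorted by start: Sectional Session, Dress Rehearsal, Woodwind Run-through, Chamber Warm-up, Rhythm Take, Sectional Mixing, Percussion Take, Vocals Run-through.
Dress Rehearsal starts after Sectional Session ends; Sectional Session is clear from here.
Woodwind Run-through starts after Dress Rehearsal ends; Dress Rehearsal is clear from here.
Chamber Warm-up starts after Woodwind Run-through ends; Woodwind Run-through is clear from here.
Rhythm Take starts before Chamber Warm-up ends → Chamber Warm-up and Rhythm Take overlap.
Sectional Mixing starts before Chamber Warm-up ends → Chamber Warm-up and Sectional Mixing overlap.
Percussion Take starts before Chamber Warm-up ends → Chamber Warm-up and Percussion Take overlap.
Vocals Run-through starts after Chamber Warm-up ends.
Sectional Mixing starts before Rhythm Take ends → Rhythm Take and Sectional Mixing overlap.
Percussion Take starts before Rhythm Take ends → Rhythm Take and Percussion Take overlap.
Vocals Run-through starts after Rhythm Take ends.
Percussion Take starts before Sectional Mixing ends → Sectional Mixing and Percussion Take overlap.
Vocals Run-through starts before Sectional Mixing ends → Sectional Mixing and Vocals Run-through overlap.
Vocals Run-through starts before Percussion Take ends → Percussion Take and Vocals Run-through overlap.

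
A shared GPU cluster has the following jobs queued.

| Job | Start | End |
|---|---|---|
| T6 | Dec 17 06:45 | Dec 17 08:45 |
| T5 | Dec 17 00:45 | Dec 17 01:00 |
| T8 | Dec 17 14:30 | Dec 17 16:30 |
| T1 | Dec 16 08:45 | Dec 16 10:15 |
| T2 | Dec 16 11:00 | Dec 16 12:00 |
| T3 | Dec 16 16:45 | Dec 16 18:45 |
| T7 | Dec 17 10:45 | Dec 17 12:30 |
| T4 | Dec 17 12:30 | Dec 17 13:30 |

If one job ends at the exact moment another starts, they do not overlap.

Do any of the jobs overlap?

No

Sorted by start: T1, T2, T3, T5, T6, T7, T4, T8.
T2 starts after T1 ends — done with T1.
T3 starts after T2 ends — done with T2.
T5 starts after T3 ends — done with T3.
T6 starts after T5 ends — done with T5.
T7 starts after T6 ends — done with T6.
T4 starts exactly when T7 ends (back-to-back, no overlap) — done with T7.
T8 starts after T4 ends.
Every pair is clear; the schedule has no overlaps.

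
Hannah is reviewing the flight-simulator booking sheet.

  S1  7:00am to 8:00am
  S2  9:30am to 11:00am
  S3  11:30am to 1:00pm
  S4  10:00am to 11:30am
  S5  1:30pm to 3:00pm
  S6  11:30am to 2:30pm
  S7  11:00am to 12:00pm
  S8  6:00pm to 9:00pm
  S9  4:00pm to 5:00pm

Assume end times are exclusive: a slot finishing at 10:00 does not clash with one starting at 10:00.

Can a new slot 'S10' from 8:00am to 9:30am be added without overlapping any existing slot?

S1: ends 8:00am at or before S10 starts 8:00am → clear.
S2: starts 9:30am at or after S10 ends 9:30am → clear.
S4: starts 10:00am at or after S10 ends 9:30am → clear.
S7: starts 11:00am at or after S10 ends 9:30am → clear.
S3: starts 11:30am at or after S10 ends 9:30am → clear.
S6: starts 11:30am at or after S10 ends 9:30am → clear.
S5: starts 1:30pm at or after S10 ends 9:30am → clear.
S9: starts 4:00pm at or after S10 ends 9:30am → clear.
S8: starts 6:00pm at or after S10 ends 9:30am → clear.

Yes — the slot is free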